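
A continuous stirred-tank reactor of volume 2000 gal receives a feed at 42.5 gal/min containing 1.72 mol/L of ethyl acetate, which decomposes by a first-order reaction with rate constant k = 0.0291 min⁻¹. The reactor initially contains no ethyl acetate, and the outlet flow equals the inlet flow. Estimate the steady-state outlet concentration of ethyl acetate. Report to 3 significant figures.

V dC/dt = Q(C_in − C) − k V C.
Steady state (dC/dt = 0): C_ss = Q C_in/(Q + kV) = C_in/(1 + kV/Q).
C_ss = 42.5·1.72/(42.5 + 0.0291·2000) = 73.100/100.70 = 0.72592 mol/L.

0.726 mol/L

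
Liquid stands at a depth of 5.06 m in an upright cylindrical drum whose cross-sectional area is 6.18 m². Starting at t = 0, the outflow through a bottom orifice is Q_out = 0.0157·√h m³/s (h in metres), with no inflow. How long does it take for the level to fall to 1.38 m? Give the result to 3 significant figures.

A dh/dt = −Q_out = −0.0157 √h.
∫ h^(−1/2) dh = −(0.0157/A) ∫ dt, giving 2√h = 2√h₀ − (0.0157/A) t.
t = 2A(√h₀ − √h)/0.0157 = 2·6.18·(√5.06 − √1.38)/0.0157
  = 12.360 × (2.2494 − 1.1747) / 0.0157 = 846.08 s.

846 s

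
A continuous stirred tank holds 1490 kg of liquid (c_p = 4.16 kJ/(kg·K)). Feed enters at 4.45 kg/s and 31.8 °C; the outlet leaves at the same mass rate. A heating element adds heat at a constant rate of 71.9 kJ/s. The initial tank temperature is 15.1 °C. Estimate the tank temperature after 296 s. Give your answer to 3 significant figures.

27.2 °C

Energy balance: M c_p dT/dt = ṁ c_p (T_in − T) + 71.9.
Rearrange: dT/dt = (T_ss − T)/τ with τ = M/ṁ = 334.83 s and T_ss = T_in + Q̇/(ṁ c_p) = 35.684 °C.
T approaches T_ss exponentially: T(t) = T_ss + (T₀ − T_ss) e^(−t/τ).
T(296) = 35.684 + (-20.584)·e^(−296/334.83) = 35.684 + (-20.584)·0.41312 = 27.180 °C.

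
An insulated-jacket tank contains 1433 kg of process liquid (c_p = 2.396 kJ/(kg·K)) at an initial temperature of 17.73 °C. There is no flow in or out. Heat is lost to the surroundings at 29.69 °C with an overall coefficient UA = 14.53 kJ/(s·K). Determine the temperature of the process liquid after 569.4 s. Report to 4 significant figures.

28.62 °C

M c_p dT/dt = −UA(T − T_amb).
dT/dt = (T_ss − T)/τ with T_ss = T_amb = 29.6900 °C, τ = M c_p/UA = 1433·2.396/14.53 = 236.302 s.
Solution: T(t) = T_ss + (T₀ − T_ss) e^(−t/τ).
T(569.4) = 29.6900 + (-11.9600)·0.0898487 = 28.6154 °C.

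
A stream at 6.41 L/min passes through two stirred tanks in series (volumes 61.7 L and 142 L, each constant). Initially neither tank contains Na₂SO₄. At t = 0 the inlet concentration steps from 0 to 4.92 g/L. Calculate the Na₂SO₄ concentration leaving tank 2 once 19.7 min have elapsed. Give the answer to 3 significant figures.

Species balance on tank i: dCᵢ/dt = (Cᵢ₋₁ − Cᵢ)/τᵢ with τᵢ = Vᵢ/Q.
τ₁ = 61.7/6.41 = 9.6256 min; τ₂ = 142/6.41 = 22.153 min.
Solving the cascade with C₁(0)=C₂(0)=0 gives C₂(t) = C_in[1 − (τ₁ e^(−t/τ₁) − τ₂ e^(−t/τ₂))/(τ₁ − τ₂)].
At t = 19.7: e^(−t/τ₁) = 0.12917, e^(−t/τ₂) = 0.41095.
C₂ = 4.92·[1 − (9.6256·0.12917 − 22.153·0.41095)/(-12.527)] = 4.92·0.37253 = 1.8329 g/L.

1.83 g/L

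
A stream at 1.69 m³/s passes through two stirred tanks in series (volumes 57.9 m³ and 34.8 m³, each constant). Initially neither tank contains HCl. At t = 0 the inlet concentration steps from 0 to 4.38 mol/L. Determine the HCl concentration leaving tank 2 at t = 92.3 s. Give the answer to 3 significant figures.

Each tank obeys Vᵢ dCᵢ/dt = Q(Cᵢ₋₁ − Cᵢ), so τᵢ = Vᵢ/Q.
τ₁ = 57.9/1.69 = 34.260 s; τ₂ = 34.8/1.69 = 20.592 s.
Solving the cascade with C₁(0)=C₂(0)=0 gives C₂(t) = C_in[1 − (τ₁ e^(−t/τ₁) − τ₂ e^(−t/τ₂))/(τ₁ − τ₂)].
At t = 92.3: e^(−t/τ₁) = 0.067605, e^(−t/τ₂) = 0.011306.
C₂ = 4.38·[1 − (34.260·0.067605 − 20.592·0.011306)/(13.669)] = 4.38·0.84758 = 3.7124 mol/L.

3.71 mol/L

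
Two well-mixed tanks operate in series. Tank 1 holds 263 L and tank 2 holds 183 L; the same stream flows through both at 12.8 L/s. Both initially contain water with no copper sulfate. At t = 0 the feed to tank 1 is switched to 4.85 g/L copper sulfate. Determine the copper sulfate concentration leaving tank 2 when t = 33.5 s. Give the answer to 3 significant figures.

2.79 g/L

Each tank obeys Vᵢ dCᵢ/dt = Q(Cᵢ₋₁ − Cᵢ), so τᵢ = Vᵢ/Q.
τ₁ = 263/12.8 = 20.547 s; τ₂ = 183/12.8 = 14.297 s.
Tank 1: C₁ = C_in(1 − e^(−t/τ₁)). Tank 2 (τ₁ ≠ τ₂): C₂ = C_in[1 − (τ₁ e^(−t/τ₁) − τ₂ e^(−t/τ₂))/(τ₁ − τ₂)].
At t = 33.5: e^(−t/τ₁) = 0.19585, e^(−t/τ₂) = 0.096023.
C₂ = 4.85·[1 − (20.547·0.19585 − 14.297·0.096023)/(6.2500)] = 4.85·0.57580 = 2.7926 g/L.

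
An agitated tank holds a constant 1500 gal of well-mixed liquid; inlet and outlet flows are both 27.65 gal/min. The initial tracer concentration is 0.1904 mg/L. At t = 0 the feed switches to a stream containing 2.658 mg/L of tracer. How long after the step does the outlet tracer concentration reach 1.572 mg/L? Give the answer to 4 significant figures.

44.53 min

Species balance: V dC/dt = Q(C_in − C) ⇒ τ = V/Q = 54.2495 min.
C(t) = C_in + (C₀ − C_in) e^(−t/τ). Set C = 1.572 and solve for t:
e^(−t/τ) = (C − C_in)/(C₀ − C_in) = (1.572 − 2.658)/(0.1904 − 2.658) = 0.440104
t = −τ ln(…) = 54.2495 × 0.820745 = 44.5250 min.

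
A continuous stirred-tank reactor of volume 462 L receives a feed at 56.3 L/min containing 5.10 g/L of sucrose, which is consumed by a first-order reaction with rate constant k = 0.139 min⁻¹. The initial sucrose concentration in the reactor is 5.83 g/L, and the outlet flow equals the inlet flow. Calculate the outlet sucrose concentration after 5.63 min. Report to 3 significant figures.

3.18 g/L

Species balance: V dC/dt = Q C_in − Q C − k V C.
dC/dt = (Q/V) C_in − (Q/V + k) C; effective rate a = Q/V + k = 0.12186 + 0.139 = 0.26086 min⁻¹.
C_ss = Q C_in/(Q + kV) = 2.3825 g/L; C(t) = C_ss + (C₀ − C_ss) e^(−a t).
C(5.63) = 2.3825 + (3.4475)·e^(−0.26086·5.63) = 2.3825 + (3.4475)·0.23024 = 3.1762 g/L.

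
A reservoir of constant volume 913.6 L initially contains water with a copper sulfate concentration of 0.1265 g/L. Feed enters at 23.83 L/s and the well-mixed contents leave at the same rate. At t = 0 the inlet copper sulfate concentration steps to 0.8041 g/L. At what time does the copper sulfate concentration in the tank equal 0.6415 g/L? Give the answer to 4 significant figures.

Species balance: V dC/dt = Q(C_in − C) ⇒ τ = V/Q = 38.3382 s.
C(t) = C_in + (C₀ − C_in) e^(−t/τ). Set C = 0.6415 and solve for t:
e^(−t/τ) = (C − C_in)/(C₀ − C_in) = (0.6415 − 0.8041)/(0.1265 − 0.8041) = 0.239965
t = −τ ln(…) = 38.3382 × 1.42726 = 54.7188 s.

54.72 s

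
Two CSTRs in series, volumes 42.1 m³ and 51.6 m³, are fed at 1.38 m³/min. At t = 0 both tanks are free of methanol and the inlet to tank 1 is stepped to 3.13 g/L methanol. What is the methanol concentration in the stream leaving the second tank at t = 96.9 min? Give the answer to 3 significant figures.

2.44 g/L

Time constants: τᵢ = Vᵢ/Q for each well-mixed tank.
τ₁ = 42.1/1.38 = 30.507 min; τ₂ = 51.6/1.38 = 37.391 min.
Tank 1: C₁ = C_in(1 − e^(−t/τ₁)). Tank 2 (τ₁ ≠ τ₂): C₂ = C_in[1 − (τ₁ e^(−t/τ₁) − τ₂ e^(−t/τ₂))/(τ₁ − τ₂)].
At t = 96.9: e^(−t/τ₁) = 0.041740, e^(−t/τ₂) = 0.074907.
C₂ = 3.13·[1 − (30.507·0.041740 − 37.391·0.074907)/(-6.8841)] = 3.13·0.77811 = 2.4355 g/L.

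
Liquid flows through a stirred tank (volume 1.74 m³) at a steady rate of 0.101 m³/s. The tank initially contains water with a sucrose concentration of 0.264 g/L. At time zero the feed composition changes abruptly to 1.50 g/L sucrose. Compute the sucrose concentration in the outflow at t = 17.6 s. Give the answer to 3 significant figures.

1.06 g/L

Unsteady species balance (constant V, well mixed): V dC/dt = Q(C_in − C).
So dC/dt = (C_in − C)/τ with τ = V/Q = 1.74/0.101 = 17.228 s.
This is linear first-order; C(t) = C_in + (C₀ − C_in) e^(−t/τ).
C(17.6) = 1.50 + (0.264 − 1.50)·e^(−17.6/17.228) = 1.50 + (-1.2360)·0.36002 = 1.0550 g/L.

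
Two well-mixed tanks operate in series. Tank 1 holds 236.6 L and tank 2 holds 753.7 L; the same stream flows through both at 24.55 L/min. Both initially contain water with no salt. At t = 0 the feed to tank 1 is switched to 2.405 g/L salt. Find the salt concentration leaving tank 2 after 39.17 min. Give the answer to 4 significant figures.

Time constants: τᵢ = Vᵢ/Q for each well-mixed tank.
τ₁ = 236.6/24.55 = 9.63747 min; τ₂ = 753.7/24.55 = 30.7006 min.
Solving the cascade with C₁(0)=C₂(0)=0 gives C₂(t) = C_in[1 − (τ₁ e^(−t/τ₁) − τ₂ e^(−t/τ₂))/(τ₁ − τ₂)].
At t = 39.17: e^(−t/τ₁) = 0.0171743, e^(−t/τ₂) = 0.279188.
C₂ = 2.405·[1 − (9.63747·0.0171743 − 30.7006·0.279188)/(-21.0631)] = 2.405·0.600927 = 1.44523 g/L.

1.445 g/L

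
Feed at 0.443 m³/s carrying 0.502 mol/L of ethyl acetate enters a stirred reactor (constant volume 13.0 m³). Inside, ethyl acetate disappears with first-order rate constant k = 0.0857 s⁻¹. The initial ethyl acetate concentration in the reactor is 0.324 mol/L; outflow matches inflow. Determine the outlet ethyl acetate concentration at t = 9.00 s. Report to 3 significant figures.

0.204 mol/L

Species balance: V dC/dt = Q C_in − Q C − k V C.
dC/dt = (Q/V) C_in − (Q/V + k) C; effective rate a = Q/V + k = 0.034077 + 0.0857 = 0.11978 s⁻¹.
C_ss = Q C_in/(Q + kV) = 0.14282 mol/L; C(t) = C_ss + (C₀ − C_ss) e^(−a t).
C(9.00) = 0.14282 + (0.18118)·e^(−0.11978·9.00) = 0.14282 + (0.18118)·0.34028 = 0.20447 mol/L.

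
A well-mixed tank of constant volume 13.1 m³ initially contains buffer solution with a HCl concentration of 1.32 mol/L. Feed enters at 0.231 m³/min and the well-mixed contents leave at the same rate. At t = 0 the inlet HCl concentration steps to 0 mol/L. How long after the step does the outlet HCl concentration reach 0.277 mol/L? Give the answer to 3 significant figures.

Species balance: V dC/dt = Q(C_in − C) ⇒ τ = V/Q = 56.710 min.
C(t) = C_in + (C₀ − C_in) e^(−t/τ). Set C = 0.277 and solve for t:
e^(−t/τ) = (C − C_in)/(C₀ − C_in) = (0.277 − 0)/(1.32 − 0) = 0.20985
t = −τ ln(…) = 56.710 × 1.5614 = 88.545 min.

88.5 min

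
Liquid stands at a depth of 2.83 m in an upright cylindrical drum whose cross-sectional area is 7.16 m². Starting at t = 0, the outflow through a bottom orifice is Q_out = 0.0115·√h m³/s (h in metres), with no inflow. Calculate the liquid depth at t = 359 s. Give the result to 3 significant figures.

With no inflow, A dh/dt = −0.0115 √h.
This is separable: 2 d(√h)/dt = −0.0115/A, so √h = √h₀ − (0.0115/(2A)) t.
√h = √2.83 − 0.0115·359/(2·7.16) = 1.6823 − 0.28830 = 1.3940.
h = 1.3940² = 1.9431 m.

1.94 m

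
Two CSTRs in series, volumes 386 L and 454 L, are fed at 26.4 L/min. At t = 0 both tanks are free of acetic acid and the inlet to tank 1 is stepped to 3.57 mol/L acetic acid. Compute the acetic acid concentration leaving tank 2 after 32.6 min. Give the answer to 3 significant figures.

2.17 mol/L

Each tank obeys Vᵢ dCᵢ/dt = Q(Cᵢ₋₁ − Cᵢ), so τᵢ = Vᵢ/Q.
τ₁ = 386/26.4 = 14.621 min; τ₂ = 454/26.4 = 17.197 min.
Solving the cascade with C₁(0)=C₂(0)=0 gives C₂(t) = C_in[1 − (τ₁ e^(−t/τ₁) − τ₂ e^(−t/τ₂))/(τ₁ − τ₂)].
At t = 32.6: e^(−t/τ₁) = 0.10757, e^(−t/τ₂) = 0.15022.
C₂ = 3.57·[1 − (14.621·0.10757 − 17.197·0.15022)/(-2.5758)] = 3.57·0.60769 = 2.1695 mol/L.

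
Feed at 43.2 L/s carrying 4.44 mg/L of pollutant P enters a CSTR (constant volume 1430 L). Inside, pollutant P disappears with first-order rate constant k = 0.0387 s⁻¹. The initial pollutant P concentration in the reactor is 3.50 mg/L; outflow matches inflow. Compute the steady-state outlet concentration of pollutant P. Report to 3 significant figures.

V dC/dt = Q(C_in − C) − k V C.
Steady state (dC/dt = 0): C_ss = Q C_in/(Q + kV) = C_in/(1 + kV/Q).
C_ss = 43.2·4.44/(43.2 + 0.0387·1430) = 191.81/98.541 = 1.9465 mg/L.

1.95 mg/L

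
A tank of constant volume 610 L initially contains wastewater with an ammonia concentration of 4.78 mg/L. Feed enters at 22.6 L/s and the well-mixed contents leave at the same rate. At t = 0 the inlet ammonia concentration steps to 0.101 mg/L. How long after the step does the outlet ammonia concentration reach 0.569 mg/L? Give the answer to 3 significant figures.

62.1 s

Species balance: V dC/dt = Q(C_in − C) ⇒ τ = V/Q = 26.991 s.
C(t) = C_in + (C₀ − C_in) e^(−t/τ). Set C = 0.569 and solve for t:
e^(−t/τ) = (C − C_in)/(C₀ − C_in) = (0.569 − 0.101)/(4.78 − 0.101) = 0.10002
t = −τ ln(…) = 26.991 × 2.3024 = 62.144 s.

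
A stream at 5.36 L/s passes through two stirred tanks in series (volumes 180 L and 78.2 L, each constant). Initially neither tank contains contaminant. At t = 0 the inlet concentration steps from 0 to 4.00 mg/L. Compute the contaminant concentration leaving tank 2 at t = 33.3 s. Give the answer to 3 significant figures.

Each tank obeys Vᵢ dCᵢ/dt = Q(Cᵢ₋₁ − Cᵢ), so τᵢ = Vᵢ/Q.
τ₁ = 180/5.36 = 33.582 s; τ₂ = 78.2/5.36 = 14.590 s.
Solving the cascade with C₁(0)=C₂(0)=0 gives C₂(t) = C_in[1 − (τ₁ e^(−t/τ₁) − τ₂ e^(−t/τ₂))/(τ₁ − τ₂)].
At t = 33.3: e^(−t/τ₁) = 0.37098, e^(−t/τ₂) = 0.10203.
C₂ = 4.00·[1 − (33.582·0.37098 − 14.590·0.10203)/(18.993)] = 4.00·0.42242 = 1.6897 mg/L.

1.69 mg/L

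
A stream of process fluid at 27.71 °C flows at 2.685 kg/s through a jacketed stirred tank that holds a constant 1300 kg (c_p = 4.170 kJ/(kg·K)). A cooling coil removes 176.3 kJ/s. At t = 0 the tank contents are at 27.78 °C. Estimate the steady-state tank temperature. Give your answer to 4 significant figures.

11.96 °C

Energy balance: M c_p dT/dt = ṁ c_p (T_in − T) − 176.3.
At steady state dT/dt = 0 ⇒ T_ss = T_in − Q̇/(ṁ c_p) = 27.71 − 176.3/(2.685·4.170) = 11.9639 °C.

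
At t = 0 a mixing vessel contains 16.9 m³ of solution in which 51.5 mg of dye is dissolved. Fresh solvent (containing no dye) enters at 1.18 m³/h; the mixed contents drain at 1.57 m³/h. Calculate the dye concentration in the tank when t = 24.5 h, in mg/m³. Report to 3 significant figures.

0.245 mg/m³

Total volume: dV/dt = Q_in − Q_out = -0.39000 m³/h, so V(t) = 16.9 − 0.39000 t and V(24.5) = 7.3450 m³.
No dye enters, so dm/dt = −Q_out · (m/V).
dm/m = −Q_out dt/(V₀ − 0.39000 t); integrating gives ln(m/m₀) = −(Q_out/(Q_in−Q_out)) ln(V/V₀).
m = m₀ (V₀/V)^(Q_out/(Q_in−Q_out)) = 51.5 × (16.9/7.3450)^(-4.0256) = 1.7987 mg.
C = m/V = 1.7987/7.3450 = 0.24488 mg/m³.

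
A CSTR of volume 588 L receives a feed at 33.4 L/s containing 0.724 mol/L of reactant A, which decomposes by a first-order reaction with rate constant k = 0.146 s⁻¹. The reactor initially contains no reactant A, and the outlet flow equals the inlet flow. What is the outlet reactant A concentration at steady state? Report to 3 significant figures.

0.203 mol/L

V dC/dt = Q(C_in − C) − k V C.
Steady state (dC/dt = 0): C_ss = Q C_in/(Q + kV) = C_in/(1 + kV/Q).
C_ss = 33.4·0.724/(33.4 + 0.146·588) = 24.182/119.25 = 0.20278 mol/L.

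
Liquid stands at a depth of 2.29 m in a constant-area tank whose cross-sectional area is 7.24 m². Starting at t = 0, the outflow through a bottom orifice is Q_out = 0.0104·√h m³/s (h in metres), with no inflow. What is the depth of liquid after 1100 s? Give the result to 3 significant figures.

0.523 m

A dh/dt = −Q_out = −0.0104 √h.
∫ h^(−1/2) dh = −(0.0104/A) ∫ dt, giving 2√h = 2√h₀ − (0.0104/A) t.
√h = √2.29 − 0.0104·1100/(2·7.24) = 1.5133 − 0.79006 = 0.72322.
h = 0.72322² = 0.52305 m.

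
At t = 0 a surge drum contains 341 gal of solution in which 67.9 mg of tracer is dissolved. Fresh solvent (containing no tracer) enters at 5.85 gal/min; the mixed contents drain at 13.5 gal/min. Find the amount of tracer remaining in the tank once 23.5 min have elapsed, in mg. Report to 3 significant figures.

Total volume: dV/dt = Q_in − Q_out = -7.6500 gal/min, so V(t) = 341 − 7.6500 t and V(23.5) = 161.22 gal.
No tracer enters, so dm/dt = −Q_out · (m/V).
dm/m = −Q_out dt/(V₀ − 7.6500 t); integrating gives ln(m/m₀) = −(Q_out/(Q_in−Q_out)) ln(V/V₀).
m = m₀ (V₀/V)^(Q_out/(Q_in−Q_out)) = 67.9 × (341/161.22)^(-1.7647) = 18.104 mg.

18.1 mg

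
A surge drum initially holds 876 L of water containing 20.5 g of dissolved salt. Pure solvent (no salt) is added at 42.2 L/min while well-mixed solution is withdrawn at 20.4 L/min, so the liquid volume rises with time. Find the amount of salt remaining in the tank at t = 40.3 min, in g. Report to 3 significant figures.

Let m(t) be the amount of salt. Volume: V(t) = V₀ + (Q_in − Q_out) t = 876 + 21.800 t; V(40.3) = 1754.5 L.
Solute balance: dm/dt = 0 − Q_out C = −Q_out m/V(t).
dm/m = −Q_out dt/(V₀ + 21.800 t); integrating gives ln(m/m₀) = −(Q_out/(Q_in−Q_out)) ln(V/V₀).
m = m₀ (V₀/V)^(Q_out/(Q_in−Q_out)) = 20.5 × (876/1754.5)^(0.93578) = 10.702 g.

10.7 g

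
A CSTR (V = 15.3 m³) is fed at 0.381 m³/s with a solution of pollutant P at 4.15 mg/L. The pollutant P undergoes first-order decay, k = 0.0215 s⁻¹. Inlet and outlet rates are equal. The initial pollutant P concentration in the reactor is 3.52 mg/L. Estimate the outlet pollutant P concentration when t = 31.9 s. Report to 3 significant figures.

2.52 mg/L

Species balance: V dC/dt = Q C_in − Q C − k V C.
This is linear with rate a = Q/V + k = 0.046402 s⁻¹.
C_ss = Q C_in/(Q + kV) = 2.2271 mg/L; C(t) = C_ss + (C₀ − C_ss) e^(−a t).
C(31.9) = 2.2271 + (1.2929)·e^(−0.046402·31.9) = 2.2271 + (1.2929)·0.22759 = 2.5214 mg/L.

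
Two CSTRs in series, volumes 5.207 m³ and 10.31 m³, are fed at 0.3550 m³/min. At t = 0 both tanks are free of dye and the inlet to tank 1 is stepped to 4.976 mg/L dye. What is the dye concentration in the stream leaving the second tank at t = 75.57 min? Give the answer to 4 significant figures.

4.260 mg/L

Time constants: τᵢ = Vᵢ/Q for each well-mixed tank.
τ₁ = 5.207/0.3550 = 14.6676 min; τ₂ = 10.31/0.3550 = 29.0423 min.
Tank 1: C₁ = C_in(1 − e^(−t/τ₁)). Tank 2 (τ₁ ≠ τ₂): C₂ = C_in[1 − (τ₁ e^(−t/τ₁) − τ₂ e^(−t/τ₂))/(τ₁ − τ₂)].
At t = 75.57: e^(−t/τ₁) = 0.00578683, e^(−t/τ₂) = 0.0741199.
C₂ = 4.976·[1 − (14.6676·0.00578683 − 29.0423·0.0741199)/(-14.3746)] = 4.976·0.856154 = 4.26022 mg/L.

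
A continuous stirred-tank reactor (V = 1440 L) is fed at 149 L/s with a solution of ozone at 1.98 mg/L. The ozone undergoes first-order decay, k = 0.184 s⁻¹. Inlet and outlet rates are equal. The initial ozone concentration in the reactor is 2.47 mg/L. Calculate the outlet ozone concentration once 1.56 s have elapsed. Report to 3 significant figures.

1.83 mg/L

V dC/dt = Q(C_in − C) − k V C.
dC/dt = (Q/V) C_in − (Q/V + k) C; effective rate a = Q/V + k = 0.10347 + 0.184 = 0.28747 s⁻¹.
C_ss = Q C_in/(Q + kV) = 0.71268 mg/L; C(t) = C_ss + (C₀ − C_ss) e^(−a t).
C(1.56) = 0.71268 + (1.7573)·e^(−0.28747·1.56) = 0.71268 + (1.7573)·0.63861 = 1.8349 mg/L.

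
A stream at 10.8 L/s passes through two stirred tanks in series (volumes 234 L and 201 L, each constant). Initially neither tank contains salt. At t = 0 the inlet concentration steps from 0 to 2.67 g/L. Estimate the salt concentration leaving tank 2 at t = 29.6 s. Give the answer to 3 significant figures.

Each tank obeys Vᵢ dCᵢ/dt = Q(Cᵢ₋₁ − Cᵢ), so τᵢ = Vᵢ/Q.
τ₁ = 234/10.8 = 21.667 s; τ₂ = 201/10.8 = 18.611 s.
Tank 1: C₁ = C_in(1 − e^(−t/τ₁)). Tank 2 (τ₁ ≠ τ₂): C₂ = C_in[1 − (τ₁ e^(−t/τ₁) − τ₂ e^(−t/τ₂))/(τ₁ − τ₂)].
At t = 29.6: e^(−t/τ₁) = 0.25509, e^(−t/τ₂) = 0.20383.
C₂ = 2.67·[1 − (21.667·0.25509 − 18.611·0.20383)/(3.0556)] = 2.67·0.43274 = 1.1554 g/L.

1.16 g/L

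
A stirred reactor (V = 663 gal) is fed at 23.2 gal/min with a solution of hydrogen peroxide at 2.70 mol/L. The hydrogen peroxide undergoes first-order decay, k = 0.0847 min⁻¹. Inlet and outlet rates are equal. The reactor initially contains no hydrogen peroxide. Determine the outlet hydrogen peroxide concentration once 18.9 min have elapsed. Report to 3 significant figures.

0.707 mol/L

Accumulation = in − out − consumed: V dC/dt = Q C_in − Q C − k V C.
This is linear with rate a = Q/V + k = 0.11969 min⁻¹.
C_ss = Q C_in/(Q + kV) = 0.78935 mol/L; C(t) = C_ss + (C₀ − C_ss) e^(−a t).
C(18.9) = 0.78935 + (-0.78935)·e^(−0.11969·18.9) = 0.78935 + (-0.78935)·0.10412 = 0.70716 mol/L.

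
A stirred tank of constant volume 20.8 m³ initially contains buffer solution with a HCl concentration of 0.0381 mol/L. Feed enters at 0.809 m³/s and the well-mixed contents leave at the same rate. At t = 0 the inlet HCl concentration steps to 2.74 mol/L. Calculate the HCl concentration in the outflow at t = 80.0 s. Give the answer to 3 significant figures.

Species balance on the tank: V dC/dt = Q(C_in − C).
Rewrite as dC/dt + C/τ = C_in/τ, τ = V/Q = 25.711 s.
This is linear first-order; C(t) = C_in + (C₀ − C_in) e^(−t/τ).
C(80.0) = 2.74 + (0.0381 − 2.74)·e^(−80.0/25.711) = 2.74 + (-2.7019)·0.044532 = 2.6197 mol/L.

2.62 mol/L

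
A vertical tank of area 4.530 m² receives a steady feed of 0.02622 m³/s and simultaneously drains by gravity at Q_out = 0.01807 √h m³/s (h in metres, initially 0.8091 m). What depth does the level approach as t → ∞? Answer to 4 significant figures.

2.105 m

A dh/dt = Q_in − 0.01807 √h. Steady state requires inflow = outflow:
Q_in = 0.01807 √h_ss ⇒ √h_ss = 0.02622/0.01807 = 1.45102.
h_ss = 1.45102² = 2.10547 m. (Since h₀ = 0.8091 m < h_ss, the level will rise toward this value.)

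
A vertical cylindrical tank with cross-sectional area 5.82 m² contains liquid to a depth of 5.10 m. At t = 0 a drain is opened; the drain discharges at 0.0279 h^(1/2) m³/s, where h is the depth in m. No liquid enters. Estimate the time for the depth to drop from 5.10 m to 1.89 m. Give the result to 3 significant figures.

Mass balance (ρ constant): A dh/dt = −0.0279 √h.
Separate and integrate: 2(√h − √h₀) = −(0.0279/A) t.
t = 2A(√h₀ − √h)/0.0279 = 2·5.82·(√5.10 − √1.89)/0.0279
  = 11.640 × (2.2583 − 1.3748) / 0.0279 = 368.62 s.

369 s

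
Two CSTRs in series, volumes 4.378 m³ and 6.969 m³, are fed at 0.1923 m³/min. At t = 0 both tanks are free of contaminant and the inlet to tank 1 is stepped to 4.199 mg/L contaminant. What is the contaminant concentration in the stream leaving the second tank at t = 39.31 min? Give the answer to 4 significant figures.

Time constants: τᵢ = Vᵢ/Q for each well-mixed tank.
τ₁ = 4.378/0.1923 = 22.7665 min; τ₂ = 6.969/0.1923 = 36.2402 min.
Tank 1: C₁ = C_in(1 − e^(−t/τ₁)). Tank 2 (τ₁ ≠ τ₂): C₂ = C_in[1 − (τ₁ e^(−t/τ₁) − τ₂ e^(−t/τ₂))/(τ₁ − τ₂)].
At t = 39.31: e^(−t/τ₁) = 0.177878, e^(−t/τ₂) = 0.338001.
C₂ = 4.199·[1 − (22.7665·0.177878 − 36.2402·0.338001)/(-13.4737)] = 4.199·0.391439 = 1.64365 mg/L.

1.644 mg/L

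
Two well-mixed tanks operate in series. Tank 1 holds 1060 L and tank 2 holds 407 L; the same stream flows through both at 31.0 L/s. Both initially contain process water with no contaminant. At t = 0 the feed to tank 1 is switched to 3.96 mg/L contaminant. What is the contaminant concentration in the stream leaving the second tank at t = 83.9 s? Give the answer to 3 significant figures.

Species balance on tank i: dCᵢ/dt = (Cᵢ₋₁ − Cᵢ)/τᵢ with τᵢ = Vᵢ/Q.
τ₁ = 1060/31.0 = 34.194 s; τ₂ = 407/31.0 = 13.129 s.
Tank 1: C₁ = C_in(1 − e^(−t/τ₁)). Tank 2 (τ₁ ≠ τ₂): C₂ = C_in[1 − (τ₁ e^(−t/τ₁) − τ₂ e^(−t/τ₂))/(τ₁ − τ₂)].
At t = 83.9: e^(−t/τ₁) = 0.085977, e^(−t/τ₂) = 0.0016776.
C₂ = 3.96·[1 − (34.194·0.085977 − 13.129·0.0016776)/(21.065)] = 3.96·0.86148 = 3.4115 mg/L.

3.41 mg/L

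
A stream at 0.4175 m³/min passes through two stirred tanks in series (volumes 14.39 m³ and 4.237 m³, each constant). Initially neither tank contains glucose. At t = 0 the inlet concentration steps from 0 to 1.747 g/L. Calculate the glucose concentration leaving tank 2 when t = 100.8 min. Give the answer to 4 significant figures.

Each tank obeys Vᵢ dCᵢ/dt = Q(Cᵢ₋₁ − Cᵢ), so τᵢ = Vᵢ/Q.
τ₁ = 14.39/0.4175 = 34.4671 min; τ₂ = 4.237/0.4175 = 10.1485 min.
Solving the cascade with C₁(0)=C₂(0)=0 gives C₂(t) = C_in[1 − (τ₁ e^(−t/τ₁) − τ₂ e^(−t/τ₂))/(τ₁ − τ₂)].
At t = 100.8: e^(−t/τ₁) = 0.0536899, e^(−t/τ₂) = 4.85702e-05.
C₂ = 1.747·[1 − (34.4671·0.0536899 − 10.1485·4.85702e-05)/(24.3186)] = 1.747·0.923925 = 1.61410 g/L.

1.614 g/L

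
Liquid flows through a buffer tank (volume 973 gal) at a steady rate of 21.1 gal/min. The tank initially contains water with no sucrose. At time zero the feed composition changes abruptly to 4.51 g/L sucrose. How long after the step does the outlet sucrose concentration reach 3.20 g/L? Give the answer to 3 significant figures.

Transient balance on the dissolved component: V dC/dt = Q(C_in − C), so τ = V/Q = 46.114 min.
C(t) = C_in + (C₀ − C_in) e^(−t/τ). Set C = 3.20 and solve for t:
e^(−t/τ) = (C − C_in)/(C₀ − C_in) = (3.20 − 4.51)/(0 − 4.51) = 0.29047
t = −τ ln(…) = 46.114 × 1.2363 = 57.009 min.

57.0 min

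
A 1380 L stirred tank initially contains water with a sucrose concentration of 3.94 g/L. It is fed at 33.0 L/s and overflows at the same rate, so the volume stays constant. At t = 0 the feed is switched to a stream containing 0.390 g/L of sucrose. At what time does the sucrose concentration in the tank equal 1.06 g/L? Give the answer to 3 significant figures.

Species balance: V dC/dt = Q(C_in − C) ⇒ τ = V/Q = 41.818 s.
C(t) = C_in + (C₀ − C_in) e^(−t/τ). Set C = 1.06 and solve for t:
e^(−t/τ) = (C − C_in)/(C₀ − C_in) = (1.06 − 0.390)/(3.94 − 0.390) = 0.18873
t = −τ ln(…) = 41.818 × 1.6674 = 69.729 s.

69.7 s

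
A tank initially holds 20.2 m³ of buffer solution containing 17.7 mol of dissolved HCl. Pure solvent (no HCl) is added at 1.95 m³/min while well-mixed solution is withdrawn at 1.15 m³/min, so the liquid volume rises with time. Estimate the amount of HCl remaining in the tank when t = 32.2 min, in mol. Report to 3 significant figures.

5.43 mol

Total volume: dV/dt = Q_in − Q_out = 0.80000 m³/min, so V(t) = 20.2 + 0.80000 t and V(32.2) = 45.960 m³.
Species balance (pure solvent in): dm/dt = −Q_out · m/V(t).
Separate: dm/m = −Q_out dt/V(t) ⇒ ln(m/m₀) = −(Q_out/(Q_in−Q_out)) ln(V/V₀).
m = m₀ (V₀/V)^(Q_out/(Q_in−Q_out)) = 17.7 × (20.2/45.960)^(1.4375) = 5.4293 mol.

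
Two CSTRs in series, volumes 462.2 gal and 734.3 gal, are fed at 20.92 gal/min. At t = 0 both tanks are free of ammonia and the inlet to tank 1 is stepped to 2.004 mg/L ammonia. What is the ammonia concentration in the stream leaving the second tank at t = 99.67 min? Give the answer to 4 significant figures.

Species balance on tank i: dCᵢ/dt = (Cᵢ₋₁ − Cᵢ)/τᵢ with τᵢ = Vᵢ/Q.
τ₁ = 462.2/20.92 = 22.0937 min; τ₂ = 734.3/20.92 = 35.1004 min.
Tank 1: C₁ = C_in(1 − e^(−t/τ₁)). Tank 2 (τ₁ ≠ τ₂): C₂ = C_in[1 − (τ₁ e^(−t/τ₁) − τ₂ e^(−t/τ₂))/(τ₁ − τ₂)].
At t = 99.67: e^(−t/τ₁) = 0.0109848, e^(−t/τ₂) = 0.0584508.
C₂ = 2.004·[1 − (22.0937·0.0109848 − 35.1004·0.0584508)/(-13.0067)] = 2.004·0.860922 = 1.72529 mg/L.

1.725 mg/L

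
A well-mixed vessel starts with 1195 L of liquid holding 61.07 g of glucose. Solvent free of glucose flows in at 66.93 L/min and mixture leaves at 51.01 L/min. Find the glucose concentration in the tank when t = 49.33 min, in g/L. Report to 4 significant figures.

Let m(t) be the amount of glucose. Volume: V(t) = V₀ + (Q_in − Q_out) t = 1195 + 15.9200 t; V(49.33) = 1980.33 L.
No glucose enters, so dm/dt = −Q_out · (m/V).
Separate: dm/m = −Q_out dt/V(t) ⇒ ln(m/m₀) = −(Q_out/(Q_in−Q_out)) ln(V/V₀).
m = m₀ (V₀/V)^(Q_out/(Q_in−Q_out)) = 61.07 × (1195/1980.33)^(3.20415) = 12.1041 g.
C = m/V = 12.1041/1980.33 = 0.00611216 g/L.

0.006112 g/L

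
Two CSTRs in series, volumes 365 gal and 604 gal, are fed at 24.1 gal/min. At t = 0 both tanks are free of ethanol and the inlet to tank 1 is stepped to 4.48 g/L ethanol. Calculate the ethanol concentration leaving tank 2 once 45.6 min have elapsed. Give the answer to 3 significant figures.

Time constants: τᵢ = Vᵢ/Q for each well-mixed tank.
τ₁ = 365/24.1 = 15.145 min; τ₂ = 604/24.1 = 25.062 min.
Solving the cascade with C₁(0)=C₂(0)=0 gives C₂(t) = C_in[1 − (τ₁ e^(−t/τ₁) − τ₂ e^(−t/τ₂))/(τ₁ − τ₂)].
At t = 45.6: e^(−t/τ₁) = 0.049250, e^(−t/τ₂) = 0.16211.
C₂ = 4.48·[1 − (15.145·0.049250 − 25.062·0.16211)/(-9.9170)] = 4.48·0.66553 = 2.9816 g/L.

2.98 g/L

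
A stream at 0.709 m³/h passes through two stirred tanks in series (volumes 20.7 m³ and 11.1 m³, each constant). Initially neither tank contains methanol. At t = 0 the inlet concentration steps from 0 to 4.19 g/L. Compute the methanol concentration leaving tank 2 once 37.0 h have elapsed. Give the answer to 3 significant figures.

2.10 g/L

Species balance on tank i: dCᵢ/dt = (Cᵢ₋₁ − Cᵢ)/τᵢ with τᵢ = Vᵢ/Q.
τ₁ = 20.7/0.709 = 29.196 h; τ₂ = 11.1/0.709 = 15.656 h.
Solving the cascade with C₁(0)=C₂(0)=0 gives C₂(t) = C_in[1 − (τ₁ e^(−t/τ₁) − τ₂ e^(−t/τ₂))/(τ₁ − τ₂)].
At t = 37.0: e^(−t/τ₁) = 0.28159, e^(−t/τ₂) = 0.094106.
C₂ = 4.19·[1 − (29.196·0.28159 − 15.656·0.094106)/(13.540)] = 4.19·0.50163 = 2.1018 g/L.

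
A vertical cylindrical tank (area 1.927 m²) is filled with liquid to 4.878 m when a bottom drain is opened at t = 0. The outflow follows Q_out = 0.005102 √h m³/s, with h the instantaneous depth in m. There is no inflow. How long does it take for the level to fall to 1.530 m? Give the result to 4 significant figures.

734.0 s

With no inflow, A dh/dt = −0.005102 √h.
Separate and integrate: 2(√h − √h₀) = −(0.005102/A) t.
t = 2A(√h₀ − √h)/0.005102 = 2·1.927·(√4.878 − √1.530)/0.005102
  = 3.85400 × (2.20862 − 1.23693) / 0.005102 = 734.003 s.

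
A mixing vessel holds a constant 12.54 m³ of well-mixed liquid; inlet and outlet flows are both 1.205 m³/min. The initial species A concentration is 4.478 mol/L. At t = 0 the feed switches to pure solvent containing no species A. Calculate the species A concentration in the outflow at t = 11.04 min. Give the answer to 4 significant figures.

1.550 mol/L

Mass balance on the solute (V constant): V dC/dt = Q(C_in − C).
Rewrite as dC/dt + C/τ = C_in/τ, τ = V/Q = 10.4066 min.
C approaches C_in exponentially: C(t) = C_in + (C₀ − C_in) e^(−t/τ).
C(11.04) = 0 + (4.478 − 0)·e^(−11.04/10.4066) = 0 + (4.47800)·0.346158 = 1.55009 mol/L.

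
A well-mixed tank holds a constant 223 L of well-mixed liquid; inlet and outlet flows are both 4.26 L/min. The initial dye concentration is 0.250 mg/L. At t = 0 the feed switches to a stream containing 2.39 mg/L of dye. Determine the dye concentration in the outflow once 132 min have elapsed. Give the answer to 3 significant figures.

2.22 mg/L

Species balance on the tank: V dC/dt = Q(C_in − C).
Rewrite as dC/dt + C/τ = C_in/τ, τ = V/Q = 52.347 min.
Integrating: C(t) = C_in + (C₀ − C_in) e^(−t/τ).
C(132) = 2.39 + (0.250 − 2.39)·e^(−132/52.347) = 2.39 + (-2.1400)·0.080330 = 2.2181 mg/L.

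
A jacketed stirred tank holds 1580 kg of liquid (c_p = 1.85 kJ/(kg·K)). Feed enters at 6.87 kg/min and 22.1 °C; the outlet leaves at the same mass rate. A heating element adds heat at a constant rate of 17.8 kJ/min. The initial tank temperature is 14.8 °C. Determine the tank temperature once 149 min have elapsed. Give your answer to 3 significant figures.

18.9 °C

Heat balance on the well-mixed liquid: M c_p dT/dt = ṁ c_p (T_in − T) + 17.8.
τ = M/ṁ = 229.99 min; T_ss = T_in + Q̇/(ṁ c_p) = 22.1 + 17.8/(6.87·1.85) = 23.501 °C.
Solution: T(t) = T_ss + (T₀ − T_ss) e^(−t/τ).
T(149) = 23.501 + (-8.7005)·e^(−149/229.99) = 23.501 + (-8.7005)·0.52316 = 18.949 °C.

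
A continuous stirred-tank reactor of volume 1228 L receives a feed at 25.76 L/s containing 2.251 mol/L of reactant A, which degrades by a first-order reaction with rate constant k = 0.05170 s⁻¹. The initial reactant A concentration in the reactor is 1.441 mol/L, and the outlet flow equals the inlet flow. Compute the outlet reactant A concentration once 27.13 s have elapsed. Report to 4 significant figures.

Accumulation = in − out − consumed: V dC/dt = Q C_in − Q C − k V C.
dC/dt = (Q/V) C_in − (Q/V + k) C; effective rate a = Q/V + k = 0.0209772 + 0.05170 = 0.0726772 s⁻¹.
C_ss = Q C_in/(Q + kV) = 0.649718 mol/L; C(t) = C_ss + (C₀ − C_ss) e^(−a t).
C(27.13) = 0.649718 + (0.791282)·e^(−0.0726772·27.13) = 0.649718 + (0.791282)·0.139215 = 0.759877 mol/L.

0.7599 mol/L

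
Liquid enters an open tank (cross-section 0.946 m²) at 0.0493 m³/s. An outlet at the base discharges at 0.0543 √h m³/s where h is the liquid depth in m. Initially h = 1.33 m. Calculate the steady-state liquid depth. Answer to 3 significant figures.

0.824 m

A dh/dt = Q_in − 0.0543 √h. Steady state requires inflow = outflow:
Q_in = 0.0543 √h_ss ⇒ √h_ss = 0.0493/0.0543 = 0.90792.
h_ss = 0.90792² = 0.82432 m. (Since h₀ = 1.33 m > h_ss, the level will fall toward this value.)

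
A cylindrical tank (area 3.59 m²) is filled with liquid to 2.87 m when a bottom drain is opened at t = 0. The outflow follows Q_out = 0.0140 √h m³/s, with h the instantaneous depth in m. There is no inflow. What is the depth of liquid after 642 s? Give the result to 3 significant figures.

0.196 m

With no inflow, A dh/dt = −0.0140 √h.
Separate and integrate: 2(√h − √h₀) = −(0.0140/A) t.
√h = √2.87 − 0.0140·642/(2·3.59) = 1.6941 − 1.2518 = 0.44230.
h = 0.44230² = 0.19563 m.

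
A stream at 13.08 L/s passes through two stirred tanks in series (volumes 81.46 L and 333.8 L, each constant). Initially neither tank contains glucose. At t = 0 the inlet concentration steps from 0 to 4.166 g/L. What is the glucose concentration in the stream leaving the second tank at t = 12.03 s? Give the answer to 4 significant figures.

Species balance on tank i: dCᵢ/dt = (Cᵢ₋₁ − Cᵢ)/τᵢ with τᵢ = Vᵢ/Q.
τ₁ = 81.46/13.08 = 6.22783 s; τ₂ = 333.8/13.08 = 25.5199 s.
Solving the cascade with C₁(0)=C₂(0)=0 gives C₂(t) = C_in[1 − (τ₁ e^(−t/τ₁) − τ₂ e^(−t/τ₂))/(τ₁ − τ₂)].
At t = 12.03: e^(−t/τ₁) = 0.144909, e^(−t/τ₂) = 0.624130.
C₂ = 4.166·[1 − (6.22783·0.144909 − 25.5199·0.624130)/(-19.2920)] = 4.166·0.221169 = 0.921390 g/L.

0.9214 g/L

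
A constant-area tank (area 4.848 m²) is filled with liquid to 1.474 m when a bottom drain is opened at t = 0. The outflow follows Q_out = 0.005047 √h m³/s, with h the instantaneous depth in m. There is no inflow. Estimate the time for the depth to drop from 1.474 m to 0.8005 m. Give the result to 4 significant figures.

Mass balance (ρ constant): A dh/dt = −0.005047 √h.
This is separable: 2 d(√h)/dt = −0.005047/A, so √h = √h₀ − (0.005047/(2A)) t.
t = 2A(√h₀ − √h)/0.005047 = 2·4.848·(√1.474 − √0.8005)/0.005047
  = 9.69600 × (1.21408 − 0.894707) / 0.005047 = 613.569 s.

613.6 s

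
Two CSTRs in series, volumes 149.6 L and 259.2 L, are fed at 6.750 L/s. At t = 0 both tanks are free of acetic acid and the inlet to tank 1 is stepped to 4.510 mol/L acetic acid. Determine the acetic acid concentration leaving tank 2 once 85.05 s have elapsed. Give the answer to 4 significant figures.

Time constants: τᵢ = Vᵢ/Q for each well-mixed tank.
τ₁ = 149.6/6.750 = 22.1630 s; τ₂ = 259.2/6.750 = 38.4000 s.
Tank 1: C₁ = C_in(1 − e^(−t/τ₁)). Tank 2 (τ₁ ≠ τ₂): C₂ = C_in[1 − (τ₁ e^(−t/τ₁) − τ₂ e^(−t/τ₂))/(τ₁ − τ₂)].
At t = 85.05: e^(−t/τ₁) = 0.0215478, e^(−t/τ₂) = 0.109171.
C₂ = 4.510·[1 − (22.1630·0.0215478 − 38.4000·0.109171)/(-16.2370)] = 4.510·0.771227 = 3.47824 mol/L.

3.478 mol/L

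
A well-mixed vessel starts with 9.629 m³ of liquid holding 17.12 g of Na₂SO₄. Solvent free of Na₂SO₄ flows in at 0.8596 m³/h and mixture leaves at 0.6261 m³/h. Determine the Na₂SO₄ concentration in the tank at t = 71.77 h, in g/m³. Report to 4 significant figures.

Total volume: dV/dt = Q_in − Q_out = 0.233500 m³/h, so V(t) = 9.629 + 0.233500 t and V(71.77) = 26.3873 m³.
No Na₂SO₄ enters, so dm/dt = −Q_out · (m/V).
dm/m = −Q_out dt/(V₀ + 0.233500 t); integrating gives ln(m/m₀) = −(Q_out/(Q_in−Q_out)) ln(V/V₀).
m = m₀ (V₀/V)^(Q_out/(Q_in−Q_out)) = 17.12 × (9.629/26.3873)^(2.68137) = 1.14700 g.
C = m/V = 1.14700/26.3873 = 0.0434679 g/m³.

0.04347 g/m³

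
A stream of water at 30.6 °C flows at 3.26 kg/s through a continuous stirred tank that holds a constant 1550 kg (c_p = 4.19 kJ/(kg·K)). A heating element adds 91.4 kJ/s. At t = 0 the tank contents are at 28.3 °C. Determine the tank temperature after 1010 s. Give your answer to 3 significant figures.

36.2 °C

Energy balance: M c_p dT/dt = ṁ c_p (T_in − T) + 91.4.
τ = M/ṁ = 475.46 s; T_ss = T_in + Q̇/(ṁ c_p) = 30.6 + 91.4/(3.26·4.19) = 37.291 °C.
Solution: T(t) = T_ss + (T₀ − T_ss) e^(−t/τ).
T(1010) = 37.291 + (-8.9914)·e^(−1010/475.46) = 37.291 + (-8.9914)·0.11952 = 36.217 °C.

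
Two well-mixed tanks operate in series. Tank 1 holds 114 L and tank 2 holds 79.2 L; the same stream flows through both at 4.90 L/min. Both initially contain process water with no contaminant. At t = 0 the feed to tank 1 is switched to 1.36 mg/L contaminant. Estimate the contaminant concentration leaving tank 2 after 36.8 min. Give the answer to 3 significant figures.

Each tank obeys Vᵢ dCᵢ/dt = Q(Cᵢ₋₁ − Cᵢ), so τᵢ = Vᵢ/Q.
τ₁ = 114/4.90 = 23.265 min; τ₂ = 79.2/4.90 = 16.163 min.
Solving the cascade with C₁(0)=C₂(0)=0 gives C₂(t) = C_in[1 − (τ₁ e^(−t/τ₁) − τ₂ e^(−t/τ₂))/(τ₁ − τ₂)].
At t = 36.8: e^(−t/τ₁) = 0.20561, e^(−t/τ₂) = 0.10262.
C₂ = 1.36·[1 − (23.265·0.20561 − 16.163·0.10262)/(7.1020)] = 1.36·0.55998 = 0.76157 mg/L.

0.762 mg/L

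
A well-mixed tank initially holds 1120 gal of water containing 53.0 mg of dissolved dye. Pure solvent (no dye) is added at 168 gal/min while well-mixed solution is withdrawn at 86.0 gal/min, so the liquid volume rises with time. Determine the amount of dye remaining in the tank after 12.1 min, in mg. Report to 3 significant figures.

Let m(t) be the amount of dye. Volume: V(t) = V₀ + (Q_in − Q_out) t = 1120 + 82.000 t; V(12.1) = 2112.2 gal.
No dye enters, so dm/dt = −Q_out · (m/V).
Separate: dm/m = −Q_out dt/V(t) ⇒ ln(m/m₀) = −(Q_out/(Q_in−Q_out)) ln(V/V₀).
m = m₀ (V₀/V)^(Q_out/(Q_in−Q_out)) = 53.0 × (1120/2112.2)^(1.0488) = 27.247 mg.

27.2 mg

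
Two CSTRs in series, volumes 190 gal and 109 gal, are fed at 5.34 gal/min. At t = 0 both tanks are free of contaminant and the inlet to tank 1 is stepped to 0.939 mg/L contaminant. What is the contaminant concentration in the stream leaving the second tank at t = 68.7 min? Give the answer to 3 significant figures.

0.663 mg/L

Time constants: τᵢ = Vᵢ/Q for each well-mixed tank.
τ₁ = 190/5.34 = 35.581 min; τ₂ = 109/5.34 = 20.412 min.
Tank 1: C₁ = C_in(1 − e^(−t/τ₁)). Tank 2 (τ₁ ≠ τ₂): C₂ = C_in[1 − (τ₁ e^(−t/τ₁) − τ₂ e^(−t/τ₂))/(τ₁ − τ₂)].
At t = 68.7: e^(−t/τ₁) = 0.14503, e^(−t/τ₂) = 0.034539.
C₂ = 0.939·[1 − (35.581·0.14503 − 20.412·0.034539)/(15.169)] = 0.939·0.70629 = 0.66321 mg/L.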